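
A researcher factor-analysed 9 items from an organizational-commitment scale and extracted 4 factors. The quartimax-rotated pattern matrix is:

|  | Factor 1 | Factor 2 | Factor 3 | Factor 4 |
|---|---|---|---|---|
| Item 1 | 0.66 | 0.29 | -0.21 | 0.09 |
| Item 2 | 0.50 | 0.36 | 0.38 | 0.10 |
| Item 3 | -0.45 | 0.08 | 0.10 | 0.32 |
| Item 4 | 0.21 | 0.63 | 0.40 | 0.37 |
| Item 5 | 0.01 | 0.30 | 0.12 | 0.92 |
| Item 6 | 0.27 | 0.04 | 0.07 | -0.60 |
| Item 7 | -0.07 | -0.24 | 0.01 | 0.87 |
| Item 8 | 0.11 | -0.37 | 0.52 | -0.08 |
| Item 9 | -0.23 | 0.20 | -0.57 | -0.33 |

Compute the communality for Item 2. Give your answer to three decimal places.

h² = 0.50² + 0.36² + 0.38² + 0.10² = 0.2500 + 0.1296 + 0.1444 + 0.0100 = 0.5340

0.534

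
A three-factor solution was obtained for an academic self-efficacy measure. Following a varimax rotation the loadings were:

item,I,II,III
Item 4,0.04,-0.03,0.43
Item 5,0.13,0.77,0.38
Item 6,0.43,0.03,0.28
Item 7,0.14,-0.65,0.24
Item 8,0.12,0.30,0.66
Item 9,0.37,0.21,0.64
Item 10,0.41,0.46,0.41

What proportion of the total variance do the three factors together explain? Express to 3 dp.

Communalities: 0.1874, 0.7542, 0.2642, 0.4997, 0.5400, 0.5906, 0.5478; Σh² = 3.3839.
Total variance with 7 standardized items is 7, so the solution explains 3.3839/7 = 0.4834.

0.483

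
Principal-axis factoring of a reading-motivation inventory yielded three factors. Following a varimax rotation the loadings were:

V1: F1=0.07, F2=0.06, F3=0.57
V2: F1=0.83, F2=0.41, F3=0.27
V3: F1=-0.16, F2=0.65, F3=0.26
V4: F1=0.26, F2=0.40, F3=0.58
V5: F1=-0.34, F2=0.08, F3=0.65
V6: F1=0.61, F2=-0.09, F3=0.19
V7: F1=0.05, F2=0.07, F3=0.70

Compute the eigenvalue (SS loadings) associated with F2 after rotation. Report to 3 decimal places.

SS loadings for F2 = 0.06² + 0.41² + 0.65² + 0.40² + 0.08² + (-0.09)² + 0.07² = 0.0036 + 0.1681 + 0.4225 + 0.1600 + 0.0064 + 0.0081 + 0.0049 = 0.7736

0.774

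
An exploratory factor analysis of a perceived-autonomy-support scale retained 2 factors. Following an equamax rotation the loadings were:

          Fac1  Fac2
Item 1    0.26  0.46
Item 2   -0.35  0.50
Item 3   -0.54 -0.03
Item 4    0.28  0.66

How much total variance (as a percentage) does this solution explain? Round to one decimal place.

SS loadings by factor: 0.5601, 0.8981; total = 1.4582.
Total variance with 4 standardized items is 4, so the solution explains 1.4582/4 = 0.3646 = 36.46%.

36.5%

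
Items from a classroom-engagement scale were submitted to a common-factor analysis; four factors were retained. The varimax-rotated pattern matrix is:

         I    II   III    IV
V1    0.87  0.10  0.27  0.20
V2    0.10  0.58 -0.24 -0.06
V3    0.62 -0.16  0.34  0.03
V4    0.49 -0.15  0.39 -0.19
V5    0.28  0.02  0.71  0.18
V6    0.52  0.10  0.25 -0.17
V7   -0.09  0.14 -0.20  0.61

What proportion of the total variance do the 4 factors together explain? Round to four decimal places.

0.5274

Communalities: 0.8798, 0.4076, 0.5265, 0.4508, 0.6153, 0.3718, 0.4398; Σh² = 3.6916.
Total variance with 7 standardized items is 7, so the solution explains 3.6916/7 = 0.5274.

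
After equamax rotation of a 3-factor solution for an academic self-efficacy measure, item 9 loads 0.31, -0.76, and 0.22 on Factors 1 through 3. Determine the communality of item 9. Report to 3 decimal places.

0.722

h² = 0.31² + (-0.76)² + 0.22² = 0.0961 + 0.5776 + 0.0484 = 0.7221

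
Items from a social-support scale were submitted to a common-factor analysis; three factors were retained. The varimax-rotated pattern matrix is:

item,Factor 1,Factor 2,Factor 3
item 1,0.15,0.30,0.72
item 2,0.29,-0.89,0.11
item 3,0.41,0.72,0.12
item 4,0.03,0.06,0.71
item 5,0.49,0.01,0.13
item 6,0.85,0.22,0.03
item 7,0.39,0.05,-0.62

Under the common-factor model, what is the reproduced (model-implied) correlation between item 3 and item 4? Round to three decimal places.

0.141

r̂ = Σ λ_i·λ_j across factors = (0.41)(0.03) + (0.72)(0.06) + (0.12)(0.71)
  = +0.0123 +0.0432 +0.0852 = 0.1407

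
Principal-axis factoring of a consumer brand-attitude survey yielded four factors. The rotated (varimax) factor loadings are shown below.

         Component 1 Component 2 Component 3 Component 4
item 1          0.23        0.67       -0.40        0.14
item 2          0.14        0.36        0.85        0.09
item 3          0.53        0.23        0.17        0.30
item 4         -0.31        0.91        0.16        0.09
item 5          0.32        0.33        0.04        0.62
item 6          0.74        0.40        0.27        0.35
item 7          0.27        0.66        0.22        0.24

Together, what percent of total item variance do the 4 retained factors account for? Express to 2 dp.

Communalities: 0.6814, 0.8798, 0.4527, 0.9579, 0.5973, 0.9030, 0.6145; Σh² = 5.0866.
Total variance with 7 standardized items is 7, so the solution explains 5.0866/7 = 0.7267 = 72.67%.

72.67%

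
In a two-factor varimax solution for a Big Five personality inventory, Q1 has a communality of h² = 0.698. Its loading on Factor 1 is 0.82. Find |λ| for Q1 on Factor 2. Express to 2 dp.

Under orthogonal rotation h² = Σλ², so λ_Factor 2² = h² − (0.6724) = 0.698 − 0.6724 = 0.0256.
|λ| = √0.0256 = 0.1600.

0.16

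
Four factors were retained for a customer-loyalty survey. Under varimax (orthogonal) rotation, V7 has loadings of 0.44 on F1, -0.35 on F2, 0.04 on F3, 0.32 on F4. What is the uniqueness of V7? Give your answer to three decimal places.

h² = 0.44² + (-0.35)² + 0.04² + 0.32² = 0.1936 + 0.1225 + 0.0016 + 0.1024 = 0.4201
Uniqueness u² = 1 − h² = 1 − 0.4201 = 0.5799

0.580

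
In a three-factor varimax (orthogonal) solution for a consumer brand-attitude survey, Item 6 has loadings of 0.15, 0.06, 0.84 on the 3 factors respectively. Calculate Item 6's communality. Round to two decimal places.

h² = 0.15² + 0.06² + 0.84² = 0.0225 + 0.0036 + 0.7056 = 0.7317

0.73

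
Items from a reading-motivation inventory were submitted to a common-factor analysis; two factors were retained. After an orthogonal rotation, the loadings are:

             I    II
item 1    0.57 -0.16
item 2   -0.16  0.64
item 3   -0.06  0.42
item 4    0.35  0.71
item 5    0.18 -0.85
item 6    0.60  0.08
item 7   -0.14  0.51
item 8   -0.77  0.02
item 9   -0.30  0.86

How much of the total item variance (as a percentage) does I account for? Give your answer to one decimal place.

SS loadings for I = 0.57² + (-0.16)² + (-0.06)² + 0.35² + 0.18² + 0.60² + (-0.14)² + (-0.77)² + (-0.30)² = 1.5715
With 9 standardized items, total variance = 9. Proportion = 1.5715/9 = 0.1746 → 17.46%.

17.5%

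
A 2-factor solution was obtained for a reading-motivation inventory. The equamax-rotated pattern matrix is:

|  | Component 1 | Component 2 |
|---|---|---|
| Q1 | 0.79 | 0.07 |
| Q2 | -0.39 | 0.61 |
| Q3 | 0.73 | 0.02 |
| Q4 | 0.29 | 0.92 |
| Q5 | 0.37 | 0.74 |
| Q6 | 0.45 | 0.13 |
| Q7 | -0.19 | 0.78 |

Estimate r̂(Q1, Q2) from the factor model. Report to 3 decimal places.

-0.265

r̂ = Σ λ_i·λ_j across factors = (0.79)(-0.39) + (0.07)(0.61)
  = -0.3081 +0.0427 = -0.2654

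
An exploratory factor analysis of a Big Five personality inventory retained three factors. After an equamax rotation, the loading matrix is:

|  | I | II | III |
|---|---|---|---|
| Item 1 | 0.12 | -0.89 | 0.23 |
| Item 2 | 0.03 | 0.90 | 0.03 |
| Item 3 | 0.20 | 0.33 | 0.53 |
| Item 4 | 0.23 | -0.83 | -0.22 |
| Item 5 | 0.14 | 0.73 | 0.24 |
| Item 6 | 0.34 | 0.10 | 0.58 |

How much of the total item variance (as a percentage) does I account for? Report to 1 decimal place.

4.1%

SS loadings for I = 0.12² + 0.03² + 0.20² + 0.23² + 0.14² + 0.34² = 0.2434
With 6 standardized items, total variance = 6. Proportion = 0.2434/6 = 0.0406 → 4.06%.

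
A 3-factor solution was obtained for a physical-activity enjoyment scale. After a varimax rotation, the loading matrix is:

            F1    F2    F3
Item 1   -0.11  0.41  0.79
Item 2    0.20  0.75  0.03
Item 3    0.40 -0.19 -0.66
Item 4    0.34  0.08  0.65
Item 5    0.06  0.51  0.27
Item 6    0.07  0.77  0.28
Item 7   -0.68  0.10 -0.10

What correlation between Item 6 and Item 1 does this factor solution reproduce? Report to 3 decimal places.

r̂ = Σ λ_i·λ_j across factors = (0.07)(-0.11) + (0.77)(0.41) + (0.28)(0.79)
  = -0.0077 +0.3157 +0.2212 = 0.5292

0.529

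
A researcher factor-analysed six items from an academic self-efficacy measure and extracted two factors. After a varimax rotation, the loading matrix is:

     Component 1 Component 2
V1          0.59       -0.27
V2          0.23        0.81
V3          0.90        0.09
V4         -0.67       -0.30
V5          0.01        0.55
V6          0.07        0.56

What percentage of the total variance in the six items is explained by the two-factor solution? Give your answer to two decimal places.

51.80%

Communalities: 0.4210, 0.7090, 0.8181, 0.5389, 0.3026, 0.3185; Σh² = 3.1081.
Total variance with 6 standardized items is 6, so the solution explains 3.1081/6 = 0.5180 = 51.80%.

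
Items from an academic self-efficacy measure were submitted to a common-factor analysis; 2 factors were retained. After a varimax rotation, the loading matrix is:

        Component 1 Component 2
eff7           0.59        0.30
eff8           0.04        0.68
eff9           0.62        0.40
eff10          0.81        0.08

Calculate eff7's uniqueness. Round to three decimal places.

h² = 0.59² + 0.30² = 0.3481 + 0.0900 = 0.4381
Uniqueness u² = 1 − h² = 1 − 0.4381 = 0.5619

0.562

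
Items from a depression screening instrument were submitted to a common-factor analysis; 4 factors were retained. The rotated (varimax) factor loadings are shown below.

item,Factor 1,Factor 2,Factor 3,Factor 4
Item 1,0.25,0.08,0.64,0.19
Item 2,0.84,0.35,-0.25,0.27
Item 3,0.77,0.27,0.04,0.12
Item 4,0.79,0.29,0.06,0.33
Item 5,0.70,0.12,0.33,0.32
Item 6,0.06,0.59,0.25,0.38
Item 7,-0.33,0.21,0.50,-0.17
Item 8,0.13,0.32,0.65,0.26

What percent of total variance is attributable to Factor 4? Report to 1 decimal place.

SS loadings for Factor 4 = 0.19² + 0.27² + 0.12² + 0.33² + 0.32² + 0.38² + (-0.17)² + 0.26² = 0.5756
With 8 standardized items, total variance = 8. Proportion = 0.5756/8 = 0.0720 → 7.20%.

7.2%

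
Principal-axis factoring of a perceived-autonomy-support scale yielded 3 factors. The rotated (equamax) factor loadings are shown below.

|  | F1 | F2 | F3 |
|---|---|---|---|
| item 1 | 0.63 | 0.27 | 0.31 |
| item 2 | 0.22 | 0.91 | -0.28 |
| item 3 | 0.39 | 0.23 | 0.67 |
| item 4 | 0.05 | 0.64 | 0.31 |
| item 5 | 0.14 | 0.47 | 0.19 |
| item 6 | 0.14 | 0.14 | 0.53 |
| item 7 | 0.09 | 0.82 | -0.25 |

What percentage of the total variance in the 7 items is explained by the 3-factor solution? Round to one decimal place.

57.5%

Communalities: 0.5659, 0.9549, 0.6539, 0.5082, 0.2766, 0.3201, 0.7430; Σh² = 4.0226.
Total variance with 7 standardized items is 7, so the solution explains 4.0226/7 = 0.5747 = 57.47%.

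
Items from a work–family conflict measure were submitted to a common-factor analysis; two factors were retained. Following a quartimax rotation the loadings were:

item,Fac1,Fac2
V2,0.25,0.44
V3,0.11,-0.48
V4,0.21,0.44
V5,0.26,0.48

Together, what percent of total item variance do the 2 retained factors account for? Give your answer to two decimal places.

25.86%

SS loadings by factor: 0.1863, 0.8480; total = 1.0343.
Total variance with 4 standardized items is 4, so the solution explains 1.0343/4 = 0.2586 = 25.86%.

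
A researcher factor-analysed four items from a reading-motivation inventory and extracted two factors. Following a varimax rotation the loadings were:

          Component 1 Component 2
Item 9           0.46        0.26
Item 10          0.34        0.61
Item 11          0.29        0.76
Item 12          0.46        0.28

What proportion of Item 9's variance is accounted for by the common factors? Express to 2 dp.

h² = 0.46² + 0.26² = 0.2116 + 0.0676 = 0.2792

0.28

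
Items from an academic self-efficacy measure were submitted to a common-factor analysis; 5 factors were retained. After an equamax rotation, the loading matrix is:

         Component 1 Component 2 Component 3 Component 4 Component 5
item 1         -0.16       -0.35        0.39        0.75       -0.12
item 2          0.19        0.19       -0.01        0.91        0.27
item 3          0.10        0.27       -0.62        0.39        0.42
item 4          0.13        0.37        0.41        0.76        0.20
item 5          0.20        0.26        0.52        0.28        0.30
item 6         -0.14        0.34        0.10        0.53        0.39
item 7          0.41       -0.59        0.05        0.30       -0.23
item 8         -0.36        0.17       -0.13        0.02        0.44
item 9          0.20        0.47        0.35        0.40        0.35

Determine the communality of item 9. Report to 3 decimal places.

0.666

h² = 0.20² + 0.47² + 0.35² + 0.40² + 0.35² = 0.0400 + 0.2209 + 0.1225 + 0.1600 + 0.1225 = 0.6659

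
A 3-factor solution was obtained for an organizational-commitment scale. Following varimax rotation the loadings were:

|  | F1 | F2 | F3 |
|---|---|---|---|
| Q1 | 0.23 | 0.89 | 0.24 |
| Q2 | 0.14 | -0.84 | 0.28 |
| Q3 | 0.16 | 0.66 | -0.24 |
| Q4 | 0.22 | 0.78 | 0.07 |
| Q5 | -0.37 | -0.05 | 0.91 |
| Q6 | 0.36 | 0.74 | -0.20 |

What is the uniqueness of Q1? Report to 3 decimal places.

0.097

h² = 0.23² + 0.89² + 0.24² = 0.0529 + 0.7921 + 0.0576 = 0.9026
Uniqueness u² = 1 − h² = 1 − 0.9026 = 0.0974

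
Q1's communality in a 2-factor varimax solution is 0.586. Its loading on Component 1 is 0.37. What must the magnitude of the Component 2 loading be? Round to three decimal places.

0.670

Under orthogonal rotation h² = Σλ², so λ_Component 2² = h² − (0.1369) = 0.586 − 0.1369 = 0.4491.
|λ| = √0.4491 = 0.6701.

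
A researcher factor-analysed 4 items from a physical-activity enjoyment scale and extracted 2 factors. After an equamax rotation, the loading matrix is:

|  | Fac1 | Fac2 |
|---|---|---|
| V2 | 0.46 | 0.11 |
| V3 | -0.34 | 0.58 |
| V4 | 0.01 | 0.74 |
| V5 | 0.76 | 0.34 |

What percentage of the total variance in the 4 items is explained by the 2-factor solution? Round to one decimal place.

47.9%

SS loadings by factor: 0.9049, 1.0117; total = 1.9166.
Total variance with 4 standardized items is 4, so the solution explains 1.9166/4 = 0.4792 = 47.91%.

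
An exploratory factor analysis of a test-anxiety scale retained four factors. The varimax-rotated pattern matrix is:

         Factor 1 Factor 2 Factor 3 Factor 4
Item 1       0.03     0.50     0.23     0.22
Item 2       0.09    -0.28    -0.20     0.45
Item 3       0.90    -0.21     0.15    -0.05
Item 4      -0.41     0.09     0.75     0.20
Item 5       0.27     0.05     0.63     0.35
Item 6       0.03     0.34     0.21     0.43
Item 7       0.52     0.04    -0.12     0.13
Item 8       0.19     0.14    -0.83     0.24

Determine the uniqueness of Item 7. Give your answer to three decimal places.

h² = 0.52² + 0.04² + (-0.12)² + 0.13² = 0.2704 + 0.0016 + 0.0144 + 0.0169 = 0.3033
Uniqueness u² = 1 − h² = 1 − 0.3033 = 0.6967

0.697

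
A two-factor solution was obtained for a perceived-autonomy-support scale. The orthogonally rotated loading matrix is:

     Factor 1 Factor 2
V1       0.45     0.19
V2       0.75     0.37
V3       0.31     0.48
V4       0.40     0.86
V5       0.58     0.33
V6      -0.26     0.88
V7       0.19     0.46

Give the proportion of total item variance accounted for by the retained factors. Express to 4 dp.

Communalities: 0.2386, 0.6994, 0.3265, 0.8996, 0.4453, 0.8420, 0.2477; Σh² = 3.6991.
Total variance with 7 standardized items is 7, so the solution explains 3.6991/7 = 0.5284.

0.5284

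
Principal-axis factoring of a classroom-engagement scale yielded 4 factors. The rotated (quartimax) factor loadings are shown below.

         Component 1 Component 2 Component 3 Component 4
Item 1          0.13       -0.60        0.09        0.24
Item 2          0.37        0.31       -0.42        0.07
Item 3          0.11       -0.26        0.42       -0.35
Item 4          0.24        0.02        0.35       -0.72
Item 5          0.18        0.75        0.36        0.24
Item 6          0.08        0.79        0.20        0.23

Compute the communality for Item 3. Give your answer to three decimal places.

0.379

h² = 0.11² + (-0.26)² + 0.42² + (-0.35)² = 0.0121 + 0.0676 + 0.1764 + 0.1225 = 0.3786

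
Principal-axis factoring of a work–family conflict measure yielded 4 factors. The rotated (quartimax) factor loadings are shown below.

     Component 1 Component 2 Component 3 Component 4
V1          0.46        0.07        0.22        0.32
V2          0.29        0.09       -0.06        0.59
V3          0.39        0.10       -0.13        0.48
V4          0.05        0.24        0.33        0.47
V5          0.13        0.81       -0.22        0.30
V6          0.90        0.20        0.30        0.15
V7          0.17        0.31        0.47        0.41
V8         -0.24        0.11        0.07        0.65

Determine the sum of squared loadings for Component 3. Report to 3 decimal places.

0.542

SS loadings for Component 3 = 0.22² + (-0.06)² + (-0.13)² + 0.33² + (-0.22)² + 0.30² + 0.47² + 0.07² = 0.0484 + 0.0036 + 0.0169 + 0.1089 + 0.0484 + 0.0900 + 0.2209 + 0.0049 = 0.5420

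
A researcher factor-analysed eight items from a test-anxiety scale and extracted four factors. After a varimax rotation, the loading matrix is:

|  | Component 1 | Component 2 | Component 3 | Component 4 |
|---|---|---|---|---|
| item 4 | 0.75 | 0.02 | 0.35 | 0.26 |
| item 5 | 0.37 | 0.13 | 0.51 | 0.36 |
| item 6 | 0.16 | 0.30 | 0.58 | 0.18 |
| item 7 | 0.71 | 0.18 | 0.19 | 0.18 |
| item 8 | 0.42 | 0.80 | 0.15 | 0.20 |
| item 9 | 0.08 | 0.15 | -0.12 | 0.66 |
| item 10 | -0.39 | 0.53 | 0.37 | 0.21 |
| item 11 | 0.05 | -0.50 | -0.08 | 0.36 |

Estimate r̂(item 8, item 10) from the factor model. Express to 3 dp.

0.358

r̂ = Σ λ_i·λ_j across factors = (0.42)(-0.39) + (0.80)(0.53) + (0.15)(0.37) + (0.20)(0.21)
  = -0.1638 +0.4240 +0.0555 +0.0420 = 0.3577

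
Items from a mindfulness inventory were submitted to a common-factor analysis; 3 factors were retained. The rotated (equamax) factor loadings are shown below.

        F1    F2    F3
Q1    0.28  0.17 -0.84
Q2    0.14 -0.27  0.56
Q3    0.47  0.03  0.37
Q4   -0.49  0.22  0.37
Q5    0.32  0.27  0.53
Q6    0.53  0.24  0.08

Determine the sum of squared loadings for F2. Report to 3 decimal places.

SS loadings for F2 = 0.17² + (-0.27)² + 0.03² + 0.22² + 0.27² + 0.24² = 0.0289 + 0.0729 + 0.0009 + 0.0484 + 0.0729 + 0.0576 = 0.2816

0.282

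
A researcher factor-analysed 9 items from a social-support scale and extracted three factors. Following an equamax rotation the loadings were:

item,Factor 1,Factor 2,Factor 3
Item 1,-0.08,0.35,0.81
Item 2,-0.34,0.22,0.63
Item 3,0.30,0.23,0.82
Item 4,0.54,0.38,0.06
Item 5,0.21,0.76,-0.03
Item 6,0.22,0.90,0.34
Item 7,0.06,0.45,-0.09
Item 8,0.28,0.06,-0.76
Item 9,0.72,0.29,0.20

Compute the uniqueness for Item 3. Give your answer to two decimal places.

h² = 0.30² + 0.23² + 0.82² = 0.0900 + 0.0529 + 0.6724 = 0.8153
Uniqueness u² = 1 − h² = 1 − 0.8153 = 0.1847

0.18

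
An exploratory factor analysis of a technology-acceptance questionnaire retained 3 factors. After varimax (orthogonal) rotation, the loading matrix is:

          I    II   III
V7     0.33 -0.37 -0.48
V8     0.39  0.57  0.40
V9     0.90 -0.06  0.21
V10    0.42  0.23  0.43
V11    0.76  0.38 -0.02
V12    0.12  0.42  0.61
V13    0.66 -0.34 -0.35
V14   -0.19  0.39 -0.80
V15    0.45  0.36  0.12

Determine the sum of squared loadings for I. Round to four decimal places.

SS loadings for I = 0.33² + 0.39² + 0.90² + 0.42² + 0.76² + 0.12² + 0.66² + (-0.19)² + 0.45² = 0.1089 + 0.1521 + 0.8100 + 0.1764 + 0.5776 + 0.0144 + 0.4356 + 0.0361 + 0.2025 = 2.5136

2.5136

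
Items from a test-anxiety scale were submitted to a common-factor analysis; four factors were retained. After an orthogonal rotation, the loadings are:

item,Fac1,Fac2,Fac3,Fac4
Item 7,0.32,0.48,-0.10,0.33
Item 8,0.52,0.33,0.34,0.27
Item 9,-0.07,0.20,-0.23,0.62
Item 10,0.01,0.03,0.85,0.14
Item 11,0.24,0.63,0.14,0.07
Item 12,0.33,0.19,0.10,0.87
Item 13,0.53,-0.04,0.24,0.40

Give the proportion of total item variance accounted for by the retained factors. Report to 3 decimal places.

0.591

Communalities: 0.4517, 0.5678, 0.4822, 0.7431, 0.4790, 0.9119, 0.5001; Σh² = 4.1358.
Total variance with 7 standardized items is 7, so the solution explains 4.1358/7 = 0.5908.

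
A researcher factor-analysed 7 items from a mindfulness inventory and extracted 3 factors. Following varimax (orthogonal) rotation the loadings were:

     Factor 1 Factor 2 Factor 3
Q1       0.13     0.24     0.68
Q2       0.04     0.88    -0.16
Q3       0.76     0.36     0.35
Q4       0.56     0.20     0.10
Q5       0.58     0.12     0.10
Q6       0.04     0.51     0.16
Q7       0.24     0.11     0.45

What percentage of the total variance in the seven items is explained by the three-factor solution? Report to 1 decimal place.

49.3%

Communalities: 0.5369, 0.8016, 0.8297, 0.3636, 0.3608, 0.2873, 0.2722; Σh² = 3.4521.
Total variance with 7 standardized items is 7, so the solution explains 3.4521/7 = 0.4932 = 49.32%.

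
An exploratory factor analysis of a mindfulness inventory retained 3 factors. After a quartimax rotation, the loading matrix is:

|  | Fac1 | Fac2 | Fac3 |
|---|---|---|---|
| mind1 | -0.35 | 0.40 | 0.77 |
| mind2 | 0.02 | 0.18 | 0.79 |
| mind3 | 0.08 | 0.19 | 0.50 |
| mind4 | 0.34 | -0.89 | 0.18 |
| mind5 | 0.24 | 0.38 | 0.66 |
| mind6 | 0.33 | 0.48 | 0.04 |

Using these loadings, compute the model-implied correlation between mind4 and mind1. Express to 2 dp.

-0.34

r̂ = Σ λ_i·λ_j across factors = (0.34)(-0.35) + (-0.89)(0.40) + (0.18)(0.77)
  = -0.1190 -0.3560 +0.1386 = -0.3364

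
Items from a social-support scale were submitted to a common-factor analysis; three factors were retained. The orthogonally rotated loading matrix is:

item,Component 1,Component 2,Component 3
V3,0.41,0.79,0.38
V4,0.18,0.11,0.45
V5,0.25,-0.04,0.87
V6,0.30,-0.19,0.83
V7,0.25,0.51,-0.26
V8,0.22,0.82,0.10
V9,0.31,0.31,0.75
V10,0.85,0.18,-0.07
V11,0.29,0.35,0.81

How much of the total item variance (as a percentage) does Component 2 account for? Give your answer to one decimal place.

20.6%

SS loadings for Component 2 = 0.79² + 0.11² + (-0.04)² + (-0.19)² + 0.51² + 0.82² + 0.31² + 0.18² + 0.35² = 1.8574
With 9 standardized items, total variance = 9. Proportion = 1.8574/9 = 0.2064 → 20.64%.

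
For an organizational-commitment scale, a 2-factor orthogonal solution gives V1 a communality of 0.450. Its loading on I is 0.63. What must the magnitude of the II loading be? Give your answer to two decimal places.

0.23

Under orthogonal rotation h² = Σλ², so λ_II² = h² − (0.3969) = 0.450 − 0.3969 = 0.0531.
|λ| = √0.0531 = 0.2304.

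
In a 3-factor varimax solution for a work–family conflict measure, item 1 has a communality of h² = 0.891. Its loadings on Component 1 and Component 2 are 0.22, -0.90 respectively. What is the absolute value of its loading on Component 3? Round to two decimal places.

Under orthogonal rotation h² = Σλ², so λ_Component 3² = h² − (0.8584) = 0.891 − 0.8584 = 0.0326.
|λ| = √0.0326 = 0.1806.

0.18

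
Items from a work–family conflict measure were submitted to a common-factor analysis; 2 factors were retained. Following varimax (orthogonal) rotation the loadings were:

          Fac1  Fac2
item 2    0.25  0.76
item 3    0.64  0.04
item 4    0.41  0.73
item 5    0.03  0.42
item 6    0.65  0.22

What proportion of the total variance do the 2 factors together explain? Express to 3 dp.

0.480

SS loadings by factor: 1.0636, 1.3369; total = 2.4005.
Total variance with 5 standardized items is 5, so the solution explains 2.4005/5 = 0.4801.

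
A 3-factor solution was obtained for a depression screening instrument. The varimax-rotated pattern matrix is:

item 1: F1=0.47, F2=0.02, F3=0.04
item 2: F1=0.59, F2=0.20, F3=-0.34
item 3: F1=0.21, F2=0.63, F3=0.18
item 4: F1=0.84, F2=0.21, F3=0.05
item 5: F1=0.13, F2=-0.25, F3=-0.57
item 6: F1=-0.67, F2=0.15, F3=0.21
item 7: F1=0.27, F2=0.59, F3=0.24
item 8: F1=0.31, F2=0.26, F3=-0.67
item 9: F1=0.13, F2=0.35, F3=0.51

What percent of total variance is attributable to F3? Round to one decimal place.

14.3%

SS loadings for F3 = 0.04² + (-0.34)² + 0.18² + 0.05² + (-0.57)² + 0.21² + 0.24² + (-0.67)² + 0.51² = 1.2877
With 9 standardized items, total variance = 9. Proportion = 1.2877/9 = 0.1431 → 14.31%.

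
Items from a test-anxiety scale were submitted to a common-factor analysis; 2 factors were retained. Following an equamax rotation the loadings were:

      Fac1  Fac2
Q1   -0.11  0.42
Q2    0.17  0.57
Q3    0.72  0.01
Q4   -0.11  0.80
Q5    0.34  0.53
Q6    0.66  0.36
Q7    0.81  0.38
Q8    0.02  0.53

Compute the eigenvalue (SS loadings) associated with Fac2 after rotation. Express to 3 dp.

SS loadings for Fac2 = 0.42² + 0.57² + 0.01² + 0.80² + 0.53² + 0.36² + 0.38² + 0.53² = 0.1764 + 0.3249 + 0.0001 + 0.6400 + 0.2809 + 0.1296 + 0.1444 + 0.2809 = 1.9772

1.977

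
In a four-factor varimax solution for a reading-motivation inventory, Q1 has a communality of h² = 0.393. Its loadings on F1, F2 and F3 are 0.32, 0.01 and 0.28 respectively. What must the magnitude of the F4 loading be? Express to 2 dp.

0.46

Under orthogonal rotation h² = Σλ², so λ_F4² = h² − (0.1809) = 0.393 − 0.1809 = 0.2121.
|λ| = √0.2121 = 0.4605.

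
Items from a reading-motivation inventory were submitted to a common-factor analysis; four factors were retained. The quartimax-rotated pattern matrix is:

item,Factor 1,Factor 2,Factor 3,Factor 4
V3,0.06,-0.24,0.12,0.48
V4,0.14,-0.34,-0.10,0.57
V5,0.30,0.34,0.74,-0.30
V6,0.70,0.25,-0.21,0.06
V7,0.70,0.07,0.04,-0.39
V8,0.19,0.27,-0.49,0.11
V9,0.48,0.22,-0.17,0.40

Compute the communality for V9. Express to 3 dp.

0.468

h² = 0.48² + 0.22² + (-0.17)² + 0.40² = 0.2304 + 0.0484 + 0.0289 + 0.1600 = 0.4677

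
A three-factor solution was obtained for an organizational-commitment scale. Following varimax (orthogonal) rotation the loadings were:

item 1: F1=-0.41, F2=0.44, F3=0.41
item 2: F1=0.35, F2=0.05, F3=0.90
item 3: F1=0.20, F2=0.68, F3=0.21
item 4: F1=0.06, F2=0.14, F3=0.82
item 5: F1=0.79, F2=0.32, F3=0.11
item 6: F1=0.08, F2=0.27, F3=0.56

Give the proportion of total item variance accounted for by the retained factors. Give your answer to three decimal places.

0.640

Communalities: 0.5298, 0.9350, 0.5465, 0.6956, 0.7386, 0.3929; Σh² = 3.8384.
Total variance with 6 standardized items is 6, so the solution explains 3.8384/6 = 0.6397.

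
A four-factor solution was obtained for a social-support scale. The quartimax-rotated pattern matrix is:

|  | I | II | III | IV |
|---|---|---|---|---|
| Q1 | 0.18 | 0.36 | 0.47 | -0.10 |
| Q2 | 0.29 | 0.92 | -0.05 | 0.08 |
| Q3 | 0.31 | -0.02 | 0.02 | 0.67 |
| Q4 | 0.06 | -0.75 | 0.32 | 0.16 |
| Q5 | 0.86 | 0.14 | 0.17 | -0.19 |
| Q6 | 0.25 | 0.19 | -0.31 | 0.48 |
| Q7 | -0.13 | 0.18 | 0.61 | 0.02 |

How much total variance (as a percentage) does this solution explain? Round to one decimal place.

60.6%

Communalities: 0.3929, 0.9394, 0.5458, 0.6941, 0.8242, 0.4251, 0.4218; Σh² = 4.2433.
Total variance with 7 standardized items is 7, so the solution explains 4.2433/7 = 0.6062 = 60.62%.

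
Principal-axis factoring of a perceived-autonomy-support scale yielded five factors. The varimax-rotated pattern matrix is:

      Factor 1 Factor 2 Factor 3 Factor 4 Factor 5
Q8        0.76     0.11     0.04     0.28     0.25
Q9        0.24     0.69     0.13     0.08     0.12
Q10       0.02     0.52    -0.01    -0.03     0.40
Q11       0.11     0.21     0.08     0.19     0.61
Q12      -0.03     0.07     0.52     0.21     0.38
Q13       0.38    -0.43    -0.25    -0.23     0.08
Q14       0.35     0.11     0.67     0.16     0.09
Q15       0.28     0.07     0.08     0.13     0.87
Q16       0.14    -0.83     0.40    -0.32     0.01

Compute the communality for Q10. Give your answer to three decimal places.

h² = 0.02² + 0.52² + (-0.01)² + (-0.03)² + 0.40² = 0.0004 + 0.2704 + 0.0001 + 0.0009 + 0.1600 = 0.4318

0.432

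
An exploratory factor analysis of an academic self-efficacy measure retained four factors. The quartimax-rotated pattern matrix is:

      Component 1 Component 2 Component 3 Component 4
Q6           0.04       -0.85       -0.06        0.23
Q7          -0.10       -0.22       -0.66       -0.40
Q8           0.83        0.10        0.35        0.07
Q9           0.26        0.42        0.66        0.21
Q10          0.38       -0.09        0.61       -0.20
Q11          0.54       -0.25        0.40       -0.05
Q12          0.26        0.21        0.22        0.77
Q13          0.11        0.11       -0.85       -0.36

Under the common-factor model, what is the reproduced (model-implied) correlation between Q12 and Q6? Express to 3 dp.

-0.004

r̂ = Σ λ_i·λ_j across factors = (0.26)(0.04) + (0.21)(-0.85) + (0.22)(-0.06) + (0.77)(0.23)
  = +0.0104 -0.1785 -0.0132 +0.1771 = -0.0042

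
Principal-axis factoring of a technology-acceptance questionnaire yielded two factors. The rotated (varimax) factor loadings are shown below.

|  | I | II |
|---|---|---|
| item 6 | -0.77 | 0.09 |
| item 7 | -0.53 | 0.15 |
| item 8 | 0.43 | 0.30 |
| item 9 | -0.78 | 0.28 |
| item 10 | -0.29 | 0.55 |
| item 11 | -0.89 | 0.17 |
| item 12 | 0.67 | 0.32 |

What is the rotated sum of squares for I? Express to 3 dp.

SS loadings for I = (-0.77)² + (-0.53)² + 0.43² + (-0.78)² + (-0.29)² + (-0.89)² + 0.67² = 0.5929 + 0.2809 + 0.1849 + 0.6084 + 0.0841 + 0.7921 + 0.4489 = 2.9922

2.992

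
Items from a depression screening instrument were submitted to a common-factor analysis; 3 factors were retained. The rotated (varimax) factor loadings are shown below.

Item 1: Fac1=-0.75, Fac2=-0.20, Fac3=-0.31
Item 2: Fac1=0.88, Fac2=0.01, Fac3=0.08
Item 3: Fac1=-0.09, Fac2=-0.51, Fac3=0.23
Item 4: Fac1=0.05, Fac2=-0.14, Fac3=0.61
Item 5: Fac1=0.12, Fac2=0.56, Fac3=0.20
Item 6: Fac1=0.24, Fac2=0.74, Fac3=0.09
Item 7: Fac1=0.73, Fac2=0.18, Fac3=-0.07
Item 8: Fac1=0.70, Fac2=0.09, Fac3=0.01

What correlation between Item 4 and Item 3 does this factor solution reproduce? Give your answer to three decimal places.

r̂ = Σ λ_i·λ_j across factors = (0.05)(-0.09) + (-0.14)(-0.51) + (0.61)(0.23)
  = -0.0045 +0.0714 +0.1403 = 0.2072

0.207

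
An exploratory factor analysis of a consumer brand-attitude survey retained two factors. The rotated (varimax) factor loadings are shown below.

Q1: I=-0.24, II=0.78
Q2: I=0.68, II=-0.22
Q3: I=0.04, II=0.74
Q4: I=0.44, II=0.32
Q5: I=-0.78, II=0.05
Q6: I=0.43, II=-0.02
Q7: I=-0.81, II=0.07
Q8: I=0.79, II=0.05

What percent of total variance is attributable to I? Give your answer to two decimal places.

34.86%

SS loadings for I = (-0.24)² + 0.68² + 0.04² + 0.44² + (-0.78)² + 0.43² + (-0.81)² + 0.79² = 2.7887
With 8 standardized items, total variance = 8. Proportion = 2.7887/8 = 0.3486 → 34.86%.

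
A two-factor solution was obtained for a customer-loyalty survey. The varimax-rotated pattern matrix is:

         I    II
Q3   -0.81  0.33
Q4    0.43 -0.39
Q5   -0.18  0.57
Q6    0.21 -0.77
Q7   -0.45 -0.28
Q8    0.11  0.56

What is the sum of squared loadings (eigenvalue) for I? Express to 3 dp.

SS loadings for I = (-0.81)² + 0.43² + (-0.18)² + 0.21² + (-0.45)² + 0.11² = 0.6561 + 0.1849 + 0.0324 + 0.0441 + 0.2025 + 0.0121 = 1.1321

1.132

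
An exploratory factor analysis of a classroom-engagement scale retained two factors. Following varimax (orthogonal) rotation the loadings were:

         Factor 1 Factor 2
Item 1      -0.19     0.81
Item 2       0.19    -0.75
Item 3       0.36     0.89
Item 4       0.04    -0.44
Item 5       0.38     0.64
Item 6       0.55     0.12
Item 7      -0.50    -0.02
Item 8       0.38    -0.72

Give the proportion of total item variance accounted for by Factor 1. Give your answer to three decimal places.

0.131

SS loadings for Factor 1 = (-0.19)² + 0.19² + 0.36² + 0.04² + 0.38² + 0.55² + (-0.50)² + 0.38² = 1.0447
Proportion of variance = 1.0447 / 8 = 0.1306.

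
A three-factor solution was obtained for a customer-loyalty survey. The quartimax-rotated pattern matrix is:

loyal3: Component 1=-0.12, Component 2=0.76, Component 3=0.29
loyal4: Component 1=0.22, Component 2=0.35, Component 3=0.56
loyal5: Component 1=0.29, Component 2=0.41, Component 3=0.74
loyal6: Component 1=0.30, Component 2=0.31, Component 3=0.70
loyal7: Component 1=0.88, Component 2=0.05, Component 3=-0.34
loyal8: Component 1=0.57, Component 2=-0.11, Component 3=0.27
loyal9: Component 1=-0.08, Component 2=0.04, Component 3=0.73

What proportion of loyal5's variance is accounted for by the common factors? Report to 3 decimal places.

0.800

h² = 0.29² + 0.41² + 0.74² = 0.0841 + 0.1681 + 0.5476 = 0.7998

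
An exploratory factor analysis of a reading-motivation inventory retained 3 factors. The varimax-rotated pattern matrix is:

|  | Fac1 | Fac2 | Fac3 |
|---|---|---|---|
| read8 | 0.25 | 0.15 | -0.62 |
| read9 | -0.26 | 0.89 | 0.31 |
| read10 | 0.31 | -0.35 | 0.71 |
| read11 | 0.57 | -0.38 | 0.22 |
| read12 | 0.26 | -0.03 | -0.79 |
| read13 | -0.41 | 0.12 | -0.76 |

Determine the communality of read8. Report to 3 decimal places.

0.469

h² = 0.25² + 0.15² + (-0.62)² = 0.0625 + 0.0225 + 0.3844 = 0.4694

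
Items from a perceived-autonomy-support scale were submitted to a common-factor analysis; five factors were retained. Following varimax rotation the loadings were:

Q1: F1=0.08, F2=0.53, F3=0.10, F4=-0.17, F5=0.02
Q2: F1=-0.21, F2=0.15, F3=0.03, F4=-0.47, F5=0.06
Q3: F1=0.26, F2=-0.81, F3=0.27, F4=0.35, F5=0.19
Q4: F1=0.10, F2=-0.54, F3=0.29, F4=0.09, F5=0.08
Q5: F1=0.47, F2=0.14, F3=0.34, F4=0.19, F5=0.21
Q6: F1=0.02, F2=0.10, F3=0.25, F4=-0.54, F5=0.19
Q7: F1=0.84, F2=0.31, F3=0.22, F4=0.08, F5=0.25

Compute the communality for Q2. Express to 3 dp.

0.292

h² = (-0.21)² + 0.15² + 0.03² + (-0.47)² + 0.06² = 0.0441 + 0.0225 + 0.0009 + 0.2209 + 0.0036 = 0.2920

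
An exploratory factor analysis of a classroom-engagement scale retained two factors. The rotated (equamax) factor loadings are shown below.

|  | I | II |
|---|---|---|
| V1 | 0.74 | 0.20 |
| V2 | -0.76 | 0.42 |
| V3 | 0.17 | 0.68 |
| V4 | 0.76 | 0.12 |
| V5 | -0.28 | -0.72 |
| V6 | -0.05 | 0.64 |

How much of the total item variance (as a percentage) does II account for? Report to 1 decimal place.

SS loadings for II = 0.20² + 0.42² + 0.68² + 0.12² + (-0.72)² + 0.64² = 1.6212
With 6 standardized items, total variance = 6. Proportion = 1.6212/6 = 0.2702 → 27.02%.

27.0%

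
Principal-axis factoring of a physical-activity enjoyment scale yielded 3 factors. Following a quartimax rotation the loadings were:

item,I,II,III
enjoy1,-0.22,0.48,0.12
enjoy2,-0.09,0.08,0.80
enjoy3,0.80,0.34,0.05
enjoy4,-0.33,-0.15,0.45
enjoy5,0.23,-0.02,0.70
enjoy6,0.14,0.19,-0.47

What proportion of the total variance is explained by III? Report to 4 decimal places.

SS loadings for III = 0.12² + 0.80² + 0.05² + 0.45² + 0.70² + (-0.47)² = 1.5703
Proportion of variance = 1.5703 / 6 = 0.2617.

0.2617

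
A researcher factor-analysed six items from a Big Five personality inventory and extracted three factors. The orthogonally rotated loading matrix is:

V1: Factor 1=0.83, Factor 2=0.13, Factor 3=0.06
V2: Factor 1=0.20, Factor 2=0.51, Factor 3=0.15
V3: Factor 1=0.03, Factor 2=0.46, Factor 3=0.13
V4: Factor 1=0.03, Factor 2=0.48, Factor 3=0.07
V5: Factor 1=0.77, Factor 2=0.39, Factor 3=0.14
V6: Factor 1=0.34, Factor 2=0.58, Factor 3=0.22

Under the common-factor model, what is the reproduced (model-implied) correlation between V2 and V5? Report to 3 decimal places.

0.374

r̂ = Σ λ_i·λ_j across factors = (0.20)(0.77) + (0.51)(0.39) + (0.15)(0.14)
  = +0.1540 +0.1989 +0.0210 = 0.3739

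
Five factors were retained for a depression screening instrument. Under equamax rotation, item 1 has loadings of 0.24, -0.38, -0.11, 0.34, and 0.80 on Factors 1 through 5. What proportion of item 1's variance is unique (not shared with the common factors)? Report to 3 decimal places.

0.030

h² = 0.24² + (-0.38)² + (-0.11)² + 0.34² + 0.80² = 0.0576 + 0.1444 + 0.0121 + 0.1156 + 0.6400 = 0.9697
Uniqueness u² = 1 − h² = 1 − 0.9697 = 0.0303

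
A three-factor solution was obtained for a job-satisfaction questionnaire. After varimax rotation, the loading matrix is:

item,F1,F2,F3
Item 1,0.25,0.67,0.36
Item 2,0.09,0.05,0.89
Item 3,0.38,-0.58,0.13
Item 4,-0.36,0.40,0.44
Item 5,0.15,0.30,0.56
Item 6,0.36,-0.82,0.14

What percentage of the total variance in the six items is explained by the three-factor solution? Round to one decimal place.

61.2%

Communalities: 0.6410, 0.8027, 0.4977, 0.4832, 0.4261, 0.8216; Σh² = 3.6723.
Total variance with 6 standardized items is 6, so the solution explains 3.6723/6 = 0.6120 = 61.21%.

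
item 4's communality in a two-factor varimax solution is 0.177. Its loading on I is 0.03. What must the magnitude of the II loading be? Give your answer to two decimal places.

Under orthogonal rotation h² = Σλ², so λ_II² = h² − (0.0009) = 0.177 − 0.0009 = 0.1761.
|λ| = √0.1761 = 0.4196.

0.42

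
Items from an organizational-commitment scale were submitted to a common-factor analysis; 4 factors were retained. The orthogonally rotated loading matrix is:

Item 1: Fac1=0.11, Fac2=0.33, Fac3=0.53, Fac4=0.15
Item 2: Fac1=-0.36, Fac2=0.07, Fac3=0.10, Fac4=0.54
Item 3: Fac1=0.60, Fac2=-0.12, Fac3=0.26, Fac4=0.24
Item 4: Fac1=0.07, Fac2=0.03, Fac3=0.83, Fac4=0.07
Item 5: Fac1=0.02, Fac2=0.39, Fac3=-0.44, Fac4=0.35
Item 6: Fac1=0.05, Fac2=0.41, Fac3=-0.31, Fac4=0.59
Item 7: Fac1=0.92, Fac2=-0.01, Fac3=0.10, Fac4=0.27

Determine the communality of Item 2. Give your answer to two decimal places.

h² = (-0.36)² + 0.07² + 0.10² + 0.54² = 0.1296 + 0.0049 + 0.0100 + 0.2916 = 0.4361

0.44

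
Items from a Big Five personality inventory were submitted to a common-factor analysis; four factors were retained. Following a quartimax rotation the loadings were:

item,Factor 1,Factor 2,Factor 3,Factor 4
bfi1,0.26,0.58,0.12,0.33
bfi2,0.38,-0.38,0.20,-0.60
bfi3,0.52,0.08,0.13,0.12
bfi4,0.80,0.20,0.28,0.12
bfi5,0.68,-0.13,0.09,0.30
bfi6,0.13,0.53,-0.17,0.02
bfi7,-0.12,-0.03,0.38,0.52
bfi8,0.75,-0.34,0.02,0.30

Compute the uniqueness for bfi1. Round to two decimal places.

0.47

h² = 0.26² + 0.58² + 0.12² + 0.33² = 0.0676 + 0.3364 + 0.0144 + 0.1089 = 0.5273
Uniqueness u² = 1 − h² = 1 − 0.5273 = 0.4727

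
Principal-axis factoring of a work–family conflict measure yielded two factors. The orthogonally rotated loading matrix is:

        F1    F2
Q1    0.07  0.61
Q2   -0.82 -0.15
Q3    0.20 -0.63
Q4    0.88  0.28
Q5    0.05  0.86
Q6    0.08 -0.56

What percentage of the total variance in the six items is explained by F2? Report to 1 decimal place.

32.1%

SS loadings for F2 = 0.61² + (-0.15)² + (-0.63)² + 0.28² + 0.86² + (-0.56)² = 1.9231
With 6 standardized items, total variance = 6. Proportion = 1.9231/6 = 0.3205 → 32.05%.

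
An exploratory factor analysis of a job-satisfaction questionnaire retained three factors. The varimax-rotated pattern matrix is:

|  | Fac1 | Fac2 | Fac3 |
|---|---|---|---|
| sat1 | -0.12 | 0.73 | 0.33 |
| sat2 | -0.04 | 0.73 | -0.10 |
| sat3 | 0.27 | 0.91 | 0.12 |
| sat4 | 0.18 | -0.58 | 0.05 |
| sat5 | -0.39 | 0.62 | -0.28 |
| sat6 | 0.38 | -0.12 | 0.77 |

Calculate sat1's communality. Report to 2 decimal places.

h² = (-0.12)² + 0.73² + 0.33² = 0.0144 + 0.5329 + 0.1089 = 0.6562

0.66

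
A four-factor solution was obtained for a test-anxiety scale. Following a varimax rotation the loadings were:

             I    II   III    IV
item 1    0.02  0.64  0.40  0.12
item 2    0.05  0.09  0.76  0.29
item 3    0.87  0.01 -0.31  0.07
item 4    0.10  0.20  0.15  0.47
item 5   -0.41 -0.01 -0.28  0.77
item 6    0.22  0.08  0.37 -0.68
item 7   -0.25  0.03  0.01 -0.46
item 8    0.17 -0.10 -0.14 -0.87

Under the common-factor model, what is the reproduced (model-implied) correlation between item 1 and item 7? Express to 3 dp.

-0.037

r̂ = Σ λ_i·λ_j across factors = (0.02)(-0.25) + (0.64)(0.03) + (0.40)(0.01) + (0.12)(-0.46)
  = -0.0050 +0.0192 +0.0040 -0.0552 = -0.0370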